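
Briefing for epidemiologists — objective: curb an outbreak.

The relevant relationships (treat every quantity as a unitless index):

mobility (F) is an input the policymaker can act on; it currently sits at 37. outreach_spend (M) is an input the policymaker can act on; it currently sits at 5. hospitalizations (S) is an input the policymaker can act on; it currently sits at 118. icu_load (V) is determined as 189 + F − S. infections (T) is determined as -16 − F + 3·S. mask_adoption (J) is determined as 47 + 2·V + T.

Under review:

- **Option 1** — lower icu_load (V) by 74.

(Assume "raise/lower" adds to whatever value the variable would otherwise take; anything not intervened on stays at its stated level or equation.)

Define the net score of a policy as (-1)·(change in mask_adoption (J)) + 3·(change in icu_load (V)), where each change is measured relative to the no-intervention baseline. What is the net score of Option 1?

-74

Baseline:
  F = 37
  S = 118
  V = 189 + 37 − 118 = 108
  T = -16 − 37 + 3·118 = 301
  J = 47 + 2·108 + 301 = 564
Option 1 (V − 74):
  F = 37
  S = 118
  V = 189 + 37 − 118 (−74 from intervention) = 34
  T = -16 − 37 + 3·118 = 301
  J = 47 + 2·34 + 301 = 416
ΔJ = 416 − 564 = -148; ΔV = 34 − 108 = -74
Score = (-1)·(-148) + 3·(-74) = -74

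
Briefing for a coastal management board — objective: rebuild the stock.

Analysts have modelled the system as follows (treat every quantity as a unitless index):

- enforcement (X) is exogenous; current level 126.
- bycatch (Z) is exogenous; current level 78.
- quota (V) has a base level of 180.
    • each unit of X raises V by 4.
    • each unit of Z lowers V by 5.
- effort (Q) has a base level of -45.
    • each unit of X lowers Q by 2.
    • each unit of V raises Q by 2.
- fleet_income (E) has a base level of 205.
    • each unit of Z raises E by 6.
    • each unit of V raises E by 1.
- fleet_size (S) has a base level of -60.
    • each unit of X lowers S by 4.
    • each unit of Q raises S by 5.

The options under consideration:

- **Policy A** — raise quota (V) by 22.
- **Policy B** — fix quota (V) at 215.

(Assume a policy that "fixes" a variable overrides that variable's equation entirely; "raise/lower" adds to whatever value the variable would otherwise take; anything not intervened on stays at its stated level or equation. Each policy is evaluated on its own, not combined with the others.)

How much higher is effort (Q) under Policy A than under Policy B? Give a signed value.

Policy A (V + 22):
  X = 126
  Z = 78
  V = 180 + 4·126 − 5·78 (+22 from intervention) = 316
  Q = -45 − 2·126 + 2·316 = 335
Policy B (V := 215):
  X = 126
  Z = 78
  V = 215
  Q = -45 − 2·126 + 2·215 = 133
Q: 335 − 133 = 202

202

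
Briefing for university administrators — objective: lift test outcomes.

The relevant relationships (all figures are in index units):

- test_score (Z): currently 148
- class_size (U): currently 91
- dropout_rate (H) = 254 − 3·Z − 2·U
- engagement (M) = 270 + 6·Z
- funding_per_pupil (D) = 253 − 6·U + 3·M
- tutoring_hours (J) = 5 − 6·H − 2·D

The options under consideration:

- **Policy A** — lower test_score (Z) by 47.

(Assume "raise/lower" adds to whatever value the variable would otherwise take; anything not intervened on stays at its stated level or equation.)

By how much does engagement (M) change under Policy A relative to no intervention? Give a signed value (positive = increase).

Baseline:
  Z = 148
  M = 270 + 6·148 = 1158
Policy A (Z − 47):
  Z = 148 − 47 = 101
  M = 270 + 6·101 = 876
Change in M: 876 − 1158 = -282

-282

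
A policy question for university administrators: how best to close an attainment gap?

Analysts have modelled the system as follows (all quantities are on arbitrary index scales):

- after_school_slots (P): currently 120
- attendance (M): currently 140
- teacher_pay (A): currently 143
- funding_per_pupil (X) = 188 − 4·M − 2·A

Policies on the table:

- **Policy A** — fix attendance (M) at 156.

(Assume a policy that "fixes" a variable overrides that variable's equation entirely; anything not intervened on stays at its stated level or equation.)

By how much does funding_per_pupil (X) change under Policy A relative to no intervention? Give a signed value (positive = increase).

-64

Baseline:
  M = 140
  A = 143
  X = 188 − 4·140 − 2·143 = -658
Policy A (M := 156):
  M = 156
  A = 143
  X = 188 − 4·156 − 2·143 = -722
Change in X: -722 − (-658) = -64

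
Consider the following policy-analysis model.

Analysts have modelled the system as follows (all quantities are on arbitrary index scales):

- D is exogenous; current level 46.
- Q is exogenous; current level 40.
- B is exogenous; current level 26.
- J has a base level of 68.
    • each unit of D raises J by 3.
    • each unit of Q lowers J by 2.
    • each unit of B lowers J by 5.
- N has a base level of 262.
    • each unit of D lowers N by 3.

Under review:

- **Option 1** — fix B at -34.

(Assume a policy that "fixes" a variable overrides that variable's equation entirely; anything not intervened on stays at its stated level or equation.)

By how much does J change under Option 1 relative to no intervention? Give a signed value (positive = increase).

300

Baseline:
  D = 46
  Q = 40
  B = 26
  J = 68 + 3·46 − 2·40 − 5·26 = -4
Option 1 (B := -34):
  D = 46
  Q = 40
  B = -34
  J = 68 + 3·46 − 2·40 − 5·(-34) = 296
Change in J: 296 − (-4) = 300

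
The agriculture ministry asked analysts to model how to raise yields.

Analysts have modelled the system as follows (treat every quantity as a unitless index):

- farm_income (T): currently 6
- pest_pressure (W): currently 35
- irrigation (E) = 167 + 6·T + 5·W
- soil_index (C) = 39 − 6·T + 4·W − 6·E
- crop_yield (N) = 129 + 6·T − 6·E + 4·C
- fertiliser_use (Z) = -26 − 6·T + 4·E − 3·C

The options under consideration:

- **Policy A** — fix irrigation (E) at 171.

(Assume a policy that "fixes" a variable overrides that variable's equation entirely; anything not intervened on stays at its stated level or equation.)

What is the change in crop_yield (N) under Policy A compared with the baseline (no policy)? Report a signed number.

6210

Baseline:
  T = 6
  W = 35
  E = 167 + 6·6 + 5·35 = 378
  C = 39 − 6·6 + 4·35 − 6·378 = -2125
  N = 129 + 6·6 − 6·378 + 4·(-2125) = -10603
Policy A (E := 171):
  T = 6
  W = 35
  E = 171
  C = 39 − 6·6 + 4·35 − 6·171 = -883
  N = 129 + 6·6 − 6·171 + 4·(-883) = -4393
Change in N: -4393 − (-10603) = 6210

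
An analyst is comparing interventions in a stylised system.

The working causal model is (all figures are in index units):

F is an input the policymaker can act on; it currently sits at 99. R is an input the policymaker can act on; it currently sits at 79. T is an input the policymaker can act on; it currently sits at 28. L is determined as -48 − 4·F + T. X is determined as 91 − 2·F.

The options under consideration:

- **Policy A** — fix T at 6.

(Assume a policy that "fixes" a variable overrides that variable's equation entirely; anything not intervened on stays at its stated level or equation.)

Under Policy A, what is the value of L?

Policy A (T := 6):
  F = 99
  T = 6
  L = -48 − 4·99 + 6 = -438

-438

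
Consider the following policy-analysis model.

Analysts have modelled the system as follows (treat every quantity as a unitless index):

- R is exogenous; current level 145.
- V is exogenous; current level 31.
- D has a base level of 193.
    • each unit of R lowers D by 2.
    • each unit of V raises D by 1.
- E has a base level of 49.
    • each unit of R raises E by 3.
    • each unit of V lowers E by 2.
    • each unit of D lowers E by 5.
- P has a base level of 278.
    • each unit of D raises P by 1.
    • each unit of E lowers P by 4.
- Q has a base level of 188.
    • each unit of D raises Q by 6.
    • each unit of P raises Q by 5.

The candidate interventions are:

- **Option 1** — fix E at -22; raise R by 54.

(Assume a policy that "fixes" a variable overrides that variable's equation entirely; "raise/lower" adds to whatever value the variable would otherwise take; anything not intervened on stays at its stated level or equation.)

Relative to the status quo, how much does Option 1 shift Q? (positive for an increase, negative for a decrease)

Baseline:
  R = 145
  V = 31
  D = 193 − 2·145 + 31 = -66
  E = 49 + 3·145 − 2·31 − 5·(-66) = 752
  P = 278 + (-66) − 4·752 = -2796
  Q = 188 + 6·(-66) + 5·(-2796) = -14188
Option 1 (E := -22, R + 54):
  R = 145 + 54 = 199
  V = 31
  D = 193 − 2·199 + 31 = -174
  E = -22
  P = 278 + (-174) − 4·(-22) = 192
  Q = 188 + 6·(-174) + 5·192 = 104
Change in Q: 104 − (-14188) = 14292

14292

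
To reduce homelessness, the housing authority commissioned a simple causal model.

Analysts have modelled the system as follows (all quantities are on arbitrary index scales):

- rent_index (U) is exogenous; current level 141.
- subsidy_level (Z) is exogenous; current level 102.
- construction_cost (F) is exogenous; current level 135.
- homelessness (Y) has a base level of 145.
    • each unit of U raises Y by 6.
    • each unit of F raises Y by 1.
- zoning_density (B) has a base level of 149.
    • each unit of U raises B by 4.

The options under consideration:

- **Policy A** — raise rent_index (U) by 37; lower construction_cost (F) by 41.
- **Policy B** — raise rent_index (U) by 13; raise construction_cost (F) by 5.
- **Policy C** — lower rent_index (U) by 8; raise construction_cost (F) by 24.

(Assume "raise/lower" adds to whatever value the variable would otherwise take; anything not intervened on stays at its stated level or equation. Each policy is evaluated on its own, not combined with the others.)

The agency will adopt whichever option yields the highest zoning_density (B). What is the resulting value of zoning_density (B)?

Policy A (U + 37, F − 41):
  U = 141 + 37 = 178
  B = 149 + 4·178 = 861
Policy B (U + 13, F + 5):
  U = 141 + 13 = 154
  B = 149 + 4·154 = 765
Policy C (U − 8, F + 24):
  U = 141 − 8 = 133
  B = 149 + 4·133 = 681
Comparing — Policy A: B=861, Policy B: B=765, Policy C: B=681. Highest is 861 (Policy A).

861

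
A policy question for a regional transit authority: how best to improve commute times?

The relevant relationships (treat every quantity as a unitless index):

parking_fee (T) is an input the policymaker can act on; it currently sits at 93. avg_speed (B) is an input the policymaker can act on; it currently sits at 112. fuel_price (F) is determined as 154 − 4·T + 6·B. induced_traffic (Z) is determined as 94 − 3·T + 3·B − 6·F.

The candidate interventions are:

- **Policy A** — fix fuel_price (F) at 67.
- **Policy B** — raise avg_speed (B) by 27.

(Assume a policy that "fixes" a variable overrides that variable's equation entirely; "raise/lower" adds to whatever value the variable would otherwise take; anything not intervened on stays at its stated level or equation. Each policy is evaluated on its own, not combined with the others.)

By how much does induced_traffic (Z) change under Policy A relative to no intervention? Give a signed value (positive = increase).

Baseline:
  T = 93
  B = 112
  F = 154 − 4·93 + 6·112 = 454
  Z = 94 − 3·93 + 3·112 − 6·454 = -2573
Policy A (F := 67):
  T = 93
  B = 112
  F = 67
  Z = 94 − 3·93 + 3·112 − 6·67 = -251
Change in Z: -251 − (-2573) = 2322

2322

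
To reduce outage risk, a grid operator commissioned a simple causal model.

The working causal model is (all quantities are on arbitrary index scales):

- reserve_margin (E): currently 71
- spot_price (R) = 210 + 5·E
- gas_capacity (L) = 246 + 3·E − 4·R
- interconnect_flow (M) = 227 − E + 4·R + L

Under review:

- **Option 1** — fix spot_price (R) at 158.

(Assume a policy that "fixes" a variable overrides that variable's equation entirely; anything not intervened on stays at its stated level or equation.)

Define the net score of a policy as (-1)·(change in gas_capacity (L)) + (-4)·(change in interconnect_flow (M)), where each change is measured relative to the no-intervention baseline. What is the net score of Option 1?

-1628

Baseline:
  E = 71
  R = 210 + 5·71 = 565
  L = 246 + 3·71 − 4·565 = -1801
  M = 227 − 71 + 4·565 + (-1801) = 615
Option 1 (R := 158):
  E = 71
  R = 158
  L = 246 + 3·71 − 4·158 = -173
  M = 227 − 71 + 4·158 + (-173) = 615
ΔL = -173 − (-1801) = 1628; ΔM = 615 − 615 = 0
Score = (-1)·1628 + (-4)·0 = -1628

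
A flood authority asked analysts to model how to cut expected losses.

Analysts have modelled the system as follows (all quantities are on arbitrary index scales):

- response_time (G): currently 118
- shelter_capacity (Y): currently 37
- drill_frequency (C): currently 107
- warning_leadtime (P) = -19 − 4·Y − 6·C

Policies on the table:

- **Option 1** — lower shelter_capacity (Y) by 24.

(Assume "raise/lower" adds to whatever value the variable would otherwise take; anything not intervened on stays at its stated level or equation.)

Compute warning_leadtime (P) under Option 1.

Option 1 (Y − 24):
  Y = 37 − 24 = 13
  C = 107
  P = -19 − 4·13 − 6·107 = -713

-713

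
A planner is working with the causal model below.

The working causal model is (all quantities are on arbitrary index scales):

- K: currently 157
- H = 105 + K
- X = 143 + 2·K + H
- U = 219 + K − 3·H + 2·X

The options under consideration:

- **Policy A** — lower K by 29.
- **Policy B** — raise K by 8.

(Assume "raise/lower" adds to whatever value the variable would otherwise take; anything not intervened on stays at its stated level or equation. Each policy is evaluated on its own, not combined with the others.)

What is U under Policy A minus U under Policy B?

-148

Policy A (K − 29):
  K = 157 − 29 = 128
  H = 105 + 128 = 233
  X = 143 + 2·128 + 233 = 632
  U = 219 + 128 − 3·233 + 2·632 = 912
Policy B (K + 8):
  K = 157 + 8 = 165
  H = 105 + 165 = 270
  X = 143 + 2·165 + 270 = 743
  U = 219 + 165 − 3·270 + 2·743 = 1060
U: 912 − 1060 = -148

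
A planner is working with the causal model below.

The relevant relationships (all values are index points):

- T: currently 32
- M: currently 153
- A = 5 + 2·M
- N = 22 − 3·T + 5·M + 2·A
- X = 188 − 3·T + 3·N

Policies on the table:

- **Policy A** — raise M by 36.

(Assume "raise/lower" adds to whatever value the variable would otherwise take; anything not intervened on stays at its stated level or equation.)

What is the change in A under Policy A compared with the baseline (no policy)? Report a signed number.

Baseline:
  M = 153
  A = 5 + 2·153 = 311
Policy A (M + 36):
  M = 153 + 36 = 189
  A = 5 + 2·189 = 383
Change in A: 383 − 311 = 72

72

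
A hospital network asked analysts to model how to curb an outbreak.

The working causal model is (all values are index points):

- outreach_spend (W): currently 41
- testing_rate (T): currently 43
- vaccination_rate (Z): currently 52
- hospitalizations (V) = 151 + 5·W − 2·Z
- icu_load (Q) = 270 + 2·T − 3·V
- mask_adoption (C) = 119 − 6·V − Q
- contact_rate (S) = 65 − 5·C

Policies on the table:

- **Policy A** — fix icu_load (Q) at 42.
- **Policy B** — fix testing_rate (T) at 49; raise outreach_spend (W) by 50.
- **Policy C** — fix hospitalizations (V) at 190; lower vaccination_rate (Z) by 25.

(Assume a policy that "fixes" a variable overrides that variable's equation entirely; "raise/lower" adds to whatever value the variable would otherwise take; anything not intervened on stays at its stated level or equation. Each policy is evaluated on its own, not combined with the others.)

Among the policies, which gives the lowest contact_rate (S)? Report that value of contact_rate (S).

Policy A (Q := 42):
  W = 41
  T = 43
  Z = 52
  V = 151 + 5·41 − 2·52 = 252
  Q = 42
  C = 119 − 6·252 − 42 = -1435
  S = 65 − 5·(-1435) = 7240
Policy B (T := 49, W + 50):
  W = 41 + 50 = 91
  T = 49
  Z = 52
  V = 151 + 5·91 − 2·52 = 502
  Q = 270 + 2·49 − 3·502 = -1138
  C = 119 − 6·502 − (-1138) = -1755
  S = 65 − 5·(-1755) = 8840
Policy C (V := 190, Z − 25):
  W = 41
  T = 43
  Z = 52 − 25 = 27
  V = 190
  Q = 270 + 2·43 − 3·190 = -214
  C = 119 − 6·190 − (-214) = -807
  S = 65 − 5·(-807) = 4100
Comparing — Policy A: S=7240, Policy B: S=8840, Policy C: S=4100. Lowest is 4100 (Policy C).

4100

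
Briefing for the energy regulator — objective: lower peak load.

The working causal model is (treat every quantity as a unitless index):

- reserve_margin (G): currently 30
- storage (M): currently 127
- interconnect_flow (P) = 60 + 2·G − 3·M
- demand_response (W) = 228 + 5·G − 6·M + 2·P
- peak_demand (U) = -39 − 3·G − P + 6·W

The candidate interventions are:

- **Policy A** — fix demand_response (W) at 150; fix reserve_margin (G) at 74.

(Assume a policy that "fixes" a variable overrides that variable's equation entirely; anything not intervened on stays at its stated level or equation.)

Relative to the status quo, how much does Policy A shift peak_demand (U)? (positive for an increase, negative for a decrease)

6116

Baseline:
  G = 30
  M = 127
  P = 60 + 2·30 − 3·127 = -261
  W = 228 + 5·30 − 6·127 + 2·(-261) = -906
  U = -39 − 3·30 − (-261) + 6·(-906) = -5304
Policy A (W := 150, G := 74):
  G = 74
  M = 127
  P = 60 + 2·74 − 3·127 = -173
  W = 150
  U = -39 − 3·74 − (-173) + 6·150 = 812
Change in U: 812 − (-5304) = 6116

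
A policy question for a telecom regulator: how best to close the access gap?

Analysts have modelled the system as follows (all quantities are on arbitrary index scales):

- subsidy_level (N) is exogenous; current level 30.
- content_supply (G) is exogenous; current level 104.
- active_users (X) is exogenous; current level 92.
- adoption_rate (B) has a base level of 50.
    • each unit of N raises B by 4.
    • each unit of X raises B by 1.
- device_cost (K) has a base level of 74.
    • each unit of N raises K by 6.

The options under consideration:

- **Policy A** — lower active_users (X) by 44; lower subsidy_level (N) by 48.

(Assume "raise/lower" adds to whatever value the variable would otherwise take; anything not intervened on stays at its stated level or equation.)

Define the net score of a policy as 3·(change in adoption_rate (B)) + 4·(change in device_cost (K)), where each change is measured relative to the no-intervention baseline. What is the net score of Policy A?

Baseline:
  N = 30
  X = 92
  B = 50 + 4·30 + 92 = 262
  K = 74 + 6·30 = 254
Policy A (X − 44, N − 48):
  N = 30 − 48 = -18
  X = 92 − 44 = 48
  B = 50 + 4·(-18) + 48 = 26
  K = 74 + 6·(-18) = -34
ΔB = 26 − 262 = -236; ΔK = -34 − 254 = -288
Score = 3·(-236) + 4·(-288) = -1860

-1860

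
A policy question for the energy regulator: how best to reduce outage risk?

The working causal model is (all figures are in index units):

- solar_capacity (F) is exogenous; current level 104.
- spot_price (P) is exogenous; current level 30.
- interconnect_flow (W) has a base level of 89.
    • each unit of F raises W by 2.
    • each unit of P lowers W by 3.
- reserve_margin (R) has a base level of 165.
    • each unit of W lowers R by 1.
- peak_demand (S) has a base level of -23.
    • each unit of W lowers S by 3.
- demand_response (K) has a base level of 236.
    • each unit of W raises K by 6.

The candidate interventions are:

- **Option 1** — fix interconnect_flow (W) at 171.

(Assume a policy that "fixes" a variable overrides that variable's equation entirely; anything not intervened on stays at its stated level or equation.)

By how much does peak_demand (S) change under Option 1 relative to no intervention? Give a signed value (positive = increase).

108

Baseline:
  F = 104
  P = 30
  W = 89 + 2·104 − 3·30 = 207
  S = -23 − 3·207 = -644
Option 1 (W := 171):
  F = 104
  P = 30
  W = 171
  S = -23 − 3·171 = -536
Change in S: -536 − (-644) = 108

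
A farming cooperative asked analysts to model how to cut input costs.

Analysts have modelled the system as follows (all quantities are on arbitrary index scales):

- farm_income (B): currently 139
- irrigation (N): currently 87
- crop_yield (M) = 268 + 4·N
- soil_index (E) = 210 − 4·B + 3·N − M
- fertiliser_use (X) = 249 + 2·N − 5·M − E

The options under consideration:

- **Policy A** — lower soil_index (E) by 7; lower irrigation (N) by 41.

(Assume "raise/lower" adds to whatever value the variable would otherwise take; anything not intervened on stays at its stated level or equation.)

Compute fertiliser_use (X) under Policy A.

Policy A (E − 7, N − 41):
  B = 139
  N = 87 − 41 = 46
  M = 268 + 4·46 = 452
  E = 210 − 4·139 + 3·46 − 452 (−7 from intervention) = -667
  X = 249 + 2·46 − 5·452 − (-667) = -1252

-1252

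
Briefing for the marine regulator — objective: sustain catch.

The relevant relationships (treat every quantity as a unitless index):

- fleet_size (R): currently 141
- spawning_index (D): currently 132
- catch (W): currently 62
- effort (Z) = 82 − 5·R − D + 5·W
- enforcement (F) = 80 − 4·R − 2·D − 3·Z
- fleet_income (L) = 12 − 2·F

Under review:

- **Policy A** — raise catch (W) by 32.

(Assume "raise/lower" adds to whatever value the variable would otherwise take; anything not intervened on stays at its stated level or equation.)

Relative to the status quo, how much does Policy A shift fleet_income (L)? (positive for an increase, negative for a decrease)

960

Baseline:
  R = 141
  D = 132
  W = 62
  Z = 82 − 5·141 − 132 + 5·62 = -445
  F = 80 − 4·141 − 2·132 − 3·(-445) = 587
  L = 12 − 2·587 = -1162
Policy A (W + 32):
  R = 141
  D = 132
  W = 62 + 32 = 94
  Z = 82 − 5·141 − 132 + 5·94 = -285
  F = 80 − 4·141 − 2·132 − 3·(-285) = 107
  L = 12 − 2·107 = -202
Change in L: -202 − (-1162) = 960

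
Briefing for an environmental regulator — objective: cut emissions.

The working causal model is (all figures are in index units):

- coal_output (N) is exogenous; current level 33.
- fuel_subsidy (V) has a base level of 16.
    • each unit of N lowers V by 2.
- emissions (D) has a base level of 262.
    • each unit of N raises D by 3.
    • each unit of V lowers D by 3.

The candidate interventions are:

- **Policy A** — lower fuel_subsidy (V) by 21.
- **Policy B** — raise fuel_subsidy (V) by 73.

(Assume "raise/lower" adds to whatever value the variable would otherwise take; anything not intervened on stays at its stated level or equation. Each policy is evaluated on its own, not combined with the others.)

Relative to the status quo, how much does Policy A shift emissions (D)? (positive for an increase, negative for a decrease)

63

Baseline:
  N = 33
  V = 16 − 2·33 = -50
  D = 262 + 3·33 − 3·(-50) = 511
Policy A (V − 21):
  N = 33
  V = 16 − 2·33 (−21 from intervention) = -71
  D = 262 + 3·33 − 3·(-71) = 574
Change in D: 574 − 511 = 63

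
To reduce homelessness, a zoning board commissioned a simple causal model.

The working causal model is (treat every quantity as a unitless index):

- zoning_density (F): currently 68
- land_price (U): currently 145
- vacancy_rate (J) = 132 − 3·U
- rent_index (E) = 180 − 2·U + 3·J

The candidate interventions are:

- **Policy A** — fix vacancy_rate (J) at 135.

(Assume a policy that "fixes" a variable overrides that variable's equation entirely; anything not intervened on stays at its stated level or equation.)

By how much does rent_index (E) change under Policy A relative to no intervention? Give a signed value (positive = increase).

1314

Baseline:
  U = 145
  J = 132 − 3·145 = -303
  E = 180 − 2·145 + 3·(-303) = -1019
Policy A (J := 135):
  U = 145
  J = 135
  E = 180 − 2·145 + 3·135 = 295
Change in E: 295 − (-1019) = 1314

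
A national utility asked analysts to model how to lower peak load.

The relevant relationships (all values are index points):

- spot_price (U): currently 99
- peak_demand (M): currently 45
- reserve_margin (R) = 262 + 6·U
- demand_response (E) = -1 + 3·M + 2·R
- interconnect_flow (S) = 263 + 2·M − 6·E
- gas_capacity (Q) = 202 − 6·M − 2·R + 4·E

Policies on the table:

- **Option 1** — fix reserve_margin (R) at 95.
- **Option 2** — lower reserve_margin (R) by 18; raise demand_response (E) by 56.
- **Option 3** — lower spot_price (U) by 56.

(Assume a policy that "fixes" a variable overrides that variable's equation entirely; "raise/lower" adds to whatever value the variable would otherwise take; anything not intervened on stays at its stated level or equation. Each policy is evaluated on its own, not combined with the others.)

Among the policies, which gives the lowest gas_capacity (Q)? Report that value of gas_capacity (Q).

1038

Option 1 (R := 95):
  U = 99
  M = 45
  R = 95
  E = -1 + 3·45 + 2·95 = 324
  Q = 202 − 6·45 − 2·95 + 4·324 = 1038
Option 2 (R − 18, E + 56):
  U = 99
  M = 45
  R = 262 + 6·99 (−18 from intervention) = 838
  E = -1 + 3·45 + 2·838 (+56 from intervention) = 1866
  Q = 202 − 6·45 − 2·838 + 4·1866 = 5720
Option 3 (U − 56):
  U = 99 − 56 = 43
  M = 45
  R = 262 + 6·43 = 520
  E = -1 + 3·45 + 2·520 = 1174
  Q = 202 − 6·45 − 2·520 + 4·1174 = 3588
Comparing — Option 1: Q=1038, Option 2: Q=5720, Option 3: Q=3588. Lowest is 1038 (Option 1).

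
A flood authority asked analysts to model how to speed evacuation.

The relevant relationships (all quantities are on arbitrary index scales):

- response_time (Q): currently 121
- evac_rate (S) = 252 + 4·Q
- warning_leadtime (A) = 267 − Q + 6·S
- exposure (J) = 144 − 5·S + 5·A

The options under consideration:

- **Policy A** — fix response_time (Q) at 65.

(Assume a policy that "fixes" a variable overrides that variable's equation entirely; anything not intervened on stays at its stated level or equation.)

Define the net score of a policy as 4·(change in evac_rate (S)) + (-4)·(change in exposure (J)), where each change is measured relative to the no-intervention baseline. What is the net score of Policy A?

20384

Baseline:
  Q = 121
  S = 252 + 4·121 = 736
  A = 267 − 121 + 6·736 = 4562
  J = 144 − 5·736 + 5·4562 = 19274
Policy A (Q := 65):
  Q = 65
  S = 252 + 4·65 = 512
  A = 267 − 65 + 6·512 = 3274
  J = 144 − 5·512 + 5·3274 = 13954
ΔS = 512 − 736 = -224; ΔJ = 13954 − 19274 = -5320
Score = 4·(-224) + (-4)·(-5320) = 20384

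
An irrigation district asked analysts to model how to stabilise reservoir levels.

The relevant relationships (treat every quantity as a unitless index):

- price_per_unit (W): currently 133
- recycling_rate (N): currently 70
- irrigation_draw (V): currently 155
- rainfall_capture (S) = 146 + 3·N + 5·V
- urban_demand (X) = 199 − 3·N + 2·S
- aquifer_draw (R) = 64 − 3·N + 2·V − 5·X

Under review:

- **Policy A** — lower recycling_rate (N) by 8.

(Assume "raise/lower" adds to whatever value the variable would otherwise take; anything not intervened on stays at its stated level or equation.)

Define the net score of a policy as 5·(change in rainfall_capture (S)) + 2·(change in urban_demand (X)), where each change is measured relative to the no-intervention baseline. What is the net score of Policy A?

-168

Baseline:
  N = 70
  V = 155
  S = 146 + 3·70 + 5·155 = 1131
  X = 199 − 3·70 + 2·1131 = 2251
Policy A (N − 8):
  N = 70 − 8 = 62
  V = 155
  S = 146 + 3·62 + 5·155 = 1107
  X = 199 − 3·62 + 2·1107 = 2227
ΔS = 1107 − 1131 = -24; ΔX = 2227 − 2251 = -24
Score = 5·(-24) + 2·(-24) = -168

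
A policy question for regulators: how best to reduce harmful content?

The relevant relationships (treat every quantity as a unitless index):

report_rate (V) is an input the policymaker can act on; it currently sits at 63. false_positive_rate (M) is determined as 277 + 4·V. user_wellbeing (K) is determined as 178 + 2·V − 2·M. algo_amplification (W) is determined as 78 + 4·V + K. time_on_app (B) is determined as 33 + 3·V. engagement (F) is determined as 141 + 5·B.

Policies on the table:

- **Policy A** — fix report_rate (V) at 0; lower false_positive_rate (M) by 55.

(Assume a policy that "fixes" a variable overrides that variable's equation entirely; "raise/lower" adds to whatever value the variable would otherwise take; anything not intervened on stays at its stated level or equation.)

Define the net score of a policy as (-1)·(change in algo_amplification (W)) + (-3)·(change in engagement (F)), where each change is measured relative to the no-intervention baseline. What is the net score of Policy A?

2599

Baseline:
  V = 63
  M = 277 + 4·63 = 529
  K = 178 + 2·63 − 2·529 = -754
  W = 78 + 4·63 + (-754) = -424
  B = 33 + 3·63 = 222
  F = 141 + 5·222 = 1251
Policy A (V := 0, M − 55):
  V = 0
  M = 277 + 4·0 (−55 from intervention) = 222
  K = 178 + 2·0 − 2·222 = -266
  W = 78 + 4·0 + (-266) = -188
  B = 33 + 3·0 = 33
  F = 141 + 5·33 = 306
ΔW = -188 − (-424) = 236; ΔF = 306 − 1251 = -945
Score = (-1)·236 + (-3)·(-945) = 2599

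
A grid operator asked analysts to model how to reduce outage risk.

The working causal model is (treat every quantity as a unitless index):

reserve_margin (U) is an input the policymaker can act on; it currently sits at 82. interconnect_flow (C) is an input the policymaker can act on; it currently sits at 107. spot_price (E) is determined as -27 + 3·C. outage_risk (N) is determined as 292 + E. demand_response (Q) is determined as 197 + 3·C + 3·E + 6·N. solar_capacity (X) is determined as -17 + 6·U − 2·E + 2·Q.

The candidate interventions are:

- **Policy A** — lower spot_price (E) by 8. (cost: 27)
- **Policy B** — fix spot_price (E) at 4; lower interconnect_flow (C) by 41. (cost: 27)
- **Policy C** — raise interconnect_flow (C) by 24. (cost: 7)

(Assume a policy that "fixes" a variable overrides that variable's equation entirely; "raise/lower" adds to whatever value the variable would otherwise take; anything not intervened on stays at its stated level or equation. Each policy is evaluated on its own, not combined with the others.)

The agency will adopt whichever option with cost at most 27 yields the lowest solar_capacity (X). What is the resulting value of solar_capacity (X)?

4833

Policy A (E − 8):
  U = 82
  C = 107
  E = -27 + 3·107 (−8 from intervention) = 286
  N = 292 + 286 = 578
  Q = 197 + 3·107 + 3·286 + 6·578 = 4844
  X = -17 + 6·82 − 2·286 + 2·4844 = 9591
Policy B (E := 4, C − 41):
  U = 82
  C = 107 − 41 = 66
  E = 4
  N = 292 + 4 = 296
  Q = 197 + 3·66 + 3·4 + 6·296 = 2183
  X = -17 + 6·82 − 2·4 + 2·2183 = 4833
Policy C (C + 24):
  U = 82
  C = 107 + 24 = 131
  E = -27 + 3·131 = 366
  N = 292 + 366 = 658
  Q = 197 + 3·131 + 3·366 + 6·658 = 5636
  X = -17 + 6·82 − 2·366 + 2·5636 = 11015
Comparing — Policy A: X=9591, Policy B: X=4833, Policy C: X=11015. Lowest is 4833 (Policy B).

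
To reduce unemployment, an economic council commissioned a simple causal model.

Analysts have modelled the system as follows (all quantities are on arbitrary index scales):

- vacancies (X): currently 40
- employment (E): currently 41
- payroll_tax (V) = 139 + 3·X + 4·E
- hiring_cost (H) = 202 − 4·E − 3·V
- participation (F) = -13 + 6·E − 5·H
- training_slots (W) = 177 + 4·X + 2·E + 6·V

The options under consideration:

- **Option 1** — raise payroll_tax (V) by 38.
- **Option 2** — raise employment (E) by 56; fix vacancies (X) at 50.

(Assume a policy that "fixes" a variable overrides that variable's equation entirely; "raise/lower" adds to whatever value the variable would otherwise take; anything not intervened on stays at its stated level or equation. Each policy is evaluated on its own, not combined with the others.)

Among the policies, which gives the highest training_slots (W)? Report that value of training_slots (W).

Option 1 (V + 38):
  X = 40
  E = 41
  V = 139 + 3·40 + 4·41 (+38 from intervention) = 461
  W = 177 + 4·40 + 2·41 + 6·461 = 3185
Option 2 (E + 56, X := 50):
  X = 50
  E = 41 + 56 = 97
  V = 139 + 3·50 + 4·97 = 677
  W = 177 + 4·50 + 2·97 + 6·677 = 4633
Comparing — Option 1: W=3185, Option 2: W=4633. Highest is 4633 (Option 2).

4633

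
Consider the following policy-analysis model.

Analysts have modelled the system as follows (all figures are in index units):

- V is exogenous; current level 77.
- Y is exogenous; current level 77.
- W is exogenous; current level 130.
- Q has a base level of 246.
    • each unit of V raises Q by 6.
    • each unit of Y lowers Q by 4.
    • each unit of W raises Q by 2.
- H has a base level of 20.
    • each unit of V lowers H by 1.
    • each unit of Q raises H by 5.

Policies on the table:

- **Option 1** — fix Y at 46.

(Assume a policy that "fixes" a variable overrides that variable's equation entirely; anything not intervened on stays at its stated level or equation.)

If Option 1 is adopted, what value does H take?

3863

Option 1 (Y := 46):
  V = 77
  Y = 46
  W = 130
  Q = 246 + 6·77 − 4·46 + 2·130 = 784
  H = 20 − 77 + 5·784 = 3863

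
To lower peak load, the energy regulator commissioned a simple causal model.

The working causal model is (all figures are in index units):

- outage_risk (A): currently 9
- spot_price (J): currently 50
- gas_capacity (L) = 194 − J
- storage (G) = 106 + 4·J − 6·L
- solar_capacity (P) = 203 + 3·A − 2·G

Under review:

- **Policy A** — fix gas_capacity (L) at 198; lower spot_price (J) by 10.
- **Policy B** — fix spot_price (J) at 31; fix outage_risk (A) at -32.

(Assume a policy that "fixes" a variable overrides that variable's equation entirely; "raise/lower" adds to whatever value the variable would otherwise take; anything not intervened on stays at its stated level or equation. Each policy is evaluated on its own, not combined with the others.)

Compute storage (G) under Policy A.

Policy A (L := 198, J − 10):
  J = 50 − 10 = 40
  L = 198
  G = 106 + 4·40 − 6·198 = -922

-922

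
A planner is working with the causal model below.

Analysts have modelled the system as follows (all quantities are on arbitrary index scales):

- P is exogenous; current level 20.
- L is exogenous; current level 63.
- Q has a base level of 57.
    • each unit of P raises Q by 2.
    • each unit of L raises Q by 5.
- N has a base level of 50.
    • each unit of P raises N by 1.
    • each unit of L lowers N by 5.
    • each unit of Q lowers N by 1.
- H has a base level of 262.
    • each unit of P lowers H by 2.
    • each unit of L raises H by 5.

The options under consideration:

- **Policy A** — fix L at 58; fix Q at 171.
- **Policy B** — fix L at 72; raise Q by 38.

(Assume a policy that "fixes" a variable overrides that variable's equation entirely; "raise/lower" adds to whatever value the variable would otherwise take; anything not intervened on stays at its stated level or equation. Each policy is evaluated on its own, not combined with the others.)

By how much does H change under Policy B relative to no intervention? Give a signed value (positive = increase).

Baseline:
  P = 20
  L = 63
  H = 262 − 2·20 + 5·63 = 537
Policy B (L := 72, Q + 38):
  P = 20
  L = 72
  H = 262 − 2·20 + 5·72 = 582
Change in H: 582 − 537 = 45

45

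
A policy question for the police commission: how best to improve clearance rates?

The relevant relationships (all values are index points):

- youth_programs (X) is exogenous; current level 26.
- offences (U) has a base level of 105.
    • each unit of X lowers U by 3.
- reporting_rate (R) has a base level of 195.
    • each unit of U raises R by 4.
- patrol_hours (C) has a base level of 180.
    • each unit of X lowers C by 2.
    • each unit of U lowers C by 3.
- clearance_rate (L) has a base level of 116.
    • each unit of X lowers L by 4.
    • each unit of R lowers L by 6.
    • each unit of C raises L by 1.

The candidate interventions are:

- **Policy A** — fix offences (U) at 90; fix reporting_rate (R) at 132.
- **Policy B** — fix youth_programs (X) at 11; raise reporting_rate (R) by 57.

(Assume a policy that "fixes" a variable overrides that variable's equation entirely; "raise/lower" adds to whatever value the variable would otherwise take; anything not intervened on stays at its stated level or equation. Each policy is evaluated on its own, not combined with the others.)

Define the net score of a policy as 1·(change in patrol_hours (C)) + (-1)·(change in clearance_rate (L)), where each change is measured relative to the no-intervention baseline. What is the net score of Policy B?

1362

Baseline:
  X = 26
  U = 105 − 3·26 = 27
  R = 195 + 4·27 = 303
  C = 180 − 2·26 − 3·27 = 47
  L = 116 − 4·26 − 6·303 + 47 = -1759
Policy B (X := 11, R + 57):
  X = 11
  U = 105 − 3·11 = 72
  R = 195 + 4·72 (+57 from intervention) = 540
  C = 180 − 2·11 − 3·72 = -58
  L = 116 − 4·11 − 6·540 + (-58) = -3226
ΔC = -58 − 47 = -105; ΔL = -3226 − (-1759) = -1467
Score = 1·(-105) + (-1)·(-1467) = 1362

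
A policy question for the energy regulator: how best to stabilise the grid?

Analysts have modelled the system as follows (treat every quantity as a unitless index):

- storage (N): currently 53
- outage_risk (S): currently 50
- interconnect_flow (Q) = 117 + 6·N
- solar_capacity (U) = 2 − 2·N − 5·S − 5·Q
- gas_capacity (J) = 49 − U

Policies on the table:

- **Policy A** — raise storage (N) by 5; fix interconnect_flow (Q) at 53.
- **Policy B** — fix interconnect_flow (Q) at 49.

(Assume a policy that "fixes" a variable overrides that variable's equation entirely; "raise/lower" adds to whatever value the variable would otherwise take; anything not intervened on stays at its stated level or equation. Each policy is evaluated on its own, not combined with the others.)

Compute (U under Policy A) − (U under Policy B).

Policy A (N + 5, Q := 53):
  N = 53 + 5 = 58
  S = 50
  Q = 53
  U = 2 − 2·58 − 5·50 − 5·53 = -629
Policy B (Q := 49):
  N = 53
  S = 50
  Q = 49
  U = 2 − 2·53 − 5·50 − 5·49 = -599
U: -629 − (-599) = -30

-30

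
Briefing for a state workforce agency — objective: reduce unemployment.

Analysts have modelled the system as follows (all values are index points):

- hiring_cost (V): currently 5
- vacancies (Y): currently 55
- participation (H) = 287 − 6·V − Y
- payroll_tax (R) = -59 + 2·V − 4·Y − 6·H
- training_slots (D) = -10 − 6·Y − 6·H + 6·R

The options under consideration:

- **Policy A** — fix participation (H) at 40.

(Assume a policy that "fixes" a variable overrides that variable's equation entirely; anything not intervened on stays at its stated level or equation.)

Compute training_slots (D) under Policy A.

Policy A (H := 40):
  V = 5
  Y = 55
  H = 40
  R = -59 + 2·5 − 4·55 − 6·40 = -509
  D = -10 − 6·55 − 6·40 + 6·(-509) = -3634

-3634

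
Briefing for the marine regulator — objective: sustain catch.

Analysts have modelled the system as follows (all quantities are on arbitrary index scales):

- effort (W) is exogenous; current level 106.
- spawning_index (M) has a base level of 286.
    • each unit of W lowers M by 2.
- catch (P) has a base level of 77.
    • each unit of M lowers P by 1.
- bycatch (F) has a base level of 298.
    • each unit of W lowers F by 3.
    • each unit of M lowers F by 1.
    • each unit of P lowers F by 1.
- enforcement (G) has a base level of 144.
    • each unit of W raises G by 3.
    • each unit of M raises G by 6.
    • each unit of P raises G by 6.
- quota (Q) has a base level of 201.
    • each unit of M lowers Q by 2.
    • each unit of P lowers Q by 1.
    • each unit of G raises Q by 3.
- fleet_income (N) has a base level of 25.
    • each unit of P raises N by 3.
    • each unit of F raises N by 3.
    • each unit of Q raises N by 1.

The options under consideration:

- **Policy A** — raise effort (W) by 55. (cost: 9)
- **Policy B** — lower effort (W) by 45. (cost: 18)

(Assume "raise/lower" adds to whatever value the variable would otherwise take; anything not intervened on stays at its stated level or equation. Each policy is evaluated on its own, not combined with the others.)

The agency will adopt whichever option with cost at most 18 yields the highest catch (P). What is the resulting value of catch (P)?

113

Policy A (W + 55):
  W = 106 + 55 = 161
  M = 286 − 2·161 = -36
  P = 77 − (-36) = 113
Policy B (W − 45):
  W = 106 − 45 = 61
  M = 286 − 2·61 = 164
  P = 77 − 164 = -87
Comparing — Policy A: P=113, Policy B: P=-87. Highest is 113 (Policy A).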